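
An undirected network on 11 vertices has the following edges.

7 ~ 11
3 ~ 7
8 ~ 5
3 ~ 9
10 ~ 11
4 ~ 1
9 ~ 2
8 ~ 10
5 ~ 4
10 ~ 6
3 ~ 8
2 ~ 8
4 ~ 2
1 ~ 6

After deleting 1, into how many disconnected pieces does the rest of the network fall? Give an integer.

1

1's neighbors (4 and 6) remain reachable from one another through other ties, so the rest of the network stays in one piece.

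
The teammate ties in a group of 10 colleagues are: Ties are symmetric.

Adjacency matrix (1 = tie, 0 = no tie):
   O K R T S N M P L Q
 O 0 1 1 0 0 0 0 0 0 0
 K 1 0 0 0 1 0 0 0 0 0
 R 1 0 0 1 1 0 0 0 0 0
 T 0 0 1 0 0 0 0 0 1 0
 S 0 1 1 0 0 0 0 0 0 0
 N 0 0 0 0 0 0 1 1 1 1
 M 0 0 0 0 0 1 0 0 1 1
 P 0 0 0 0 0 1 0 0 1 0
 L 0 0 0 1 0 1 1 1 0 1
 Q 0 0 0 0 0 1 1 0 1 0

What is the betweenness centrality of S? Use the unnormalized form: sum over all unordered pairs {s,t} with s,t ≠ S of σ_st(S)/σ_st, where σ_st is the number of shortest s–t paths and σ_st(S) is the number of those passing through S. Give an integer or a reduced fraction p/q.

7/2

Pairs whose geodesics pass through S — K–R: 1/2; K–T: 1/2; K–N: 1/2; K–M: 1/2; K–P: 1/2; K–L: 1/2; K–Q: 1/2.
All other pairs contribute 0.
Summing the contributions gives betweenness(S) = 7/2.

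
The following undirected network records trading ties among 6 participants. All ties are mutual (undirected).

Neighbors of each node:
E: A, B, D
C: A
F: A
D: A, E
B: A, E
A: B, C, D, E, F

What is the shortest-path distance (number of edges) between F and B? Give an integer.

2

One shortest route is F – A – B, which uses 2 edges, and F and B are not directly tied, so nothing shorter exists. So d(F,B) = 2.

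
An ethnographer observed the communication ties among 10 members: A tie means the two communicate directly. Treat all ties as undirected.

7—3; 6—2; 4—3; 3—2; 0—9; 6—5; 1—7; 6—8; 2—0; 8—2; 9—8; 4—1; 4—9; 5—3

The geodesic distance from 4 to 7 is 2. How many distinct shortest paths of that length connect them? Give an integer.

2

The shortest distance is 2. The length-2 paths are: 4–3–7; 4–1–7.
That gives 2 distinct shortest paths.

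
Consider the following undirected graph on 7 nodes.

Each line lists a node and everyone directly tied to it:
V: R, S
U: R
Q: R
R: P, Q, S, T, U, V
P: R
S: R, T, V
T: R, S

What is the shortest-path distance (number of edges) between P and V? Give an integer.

One shortest route is P – R – V, which uses 2 edges, and P and V are not directly tied, so nothing shorter exists. So d(P,V) = 2.

2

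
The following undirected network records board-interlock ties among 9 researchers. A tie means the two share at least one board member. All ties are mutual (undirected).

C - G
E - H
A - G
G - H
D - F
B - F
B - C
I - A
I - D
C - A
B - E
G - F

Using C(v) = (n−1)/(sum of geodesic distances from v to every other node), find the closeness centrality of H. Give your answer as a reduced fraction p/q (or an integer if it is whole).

Distances from H: A:2, B:2, C:2, D:3, E:1, F:2, G:1, I:3. Sum = 16.
n = 9, so closeness = 8/16 = 1/2.

1/2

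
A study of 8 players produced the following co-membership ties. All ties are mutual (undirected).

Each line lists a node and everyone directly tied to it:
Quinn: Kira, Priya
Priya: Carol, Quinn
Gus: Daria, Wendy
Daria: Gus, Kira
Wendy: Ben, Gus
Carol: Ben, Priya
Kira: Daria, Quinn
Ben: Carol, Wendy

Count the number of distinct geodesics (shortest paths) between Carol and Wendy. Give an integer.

1

The shortest distance is 2, and the only length-2 path is Carol–Ben–Wendy. So there is exactly 1 shortest path.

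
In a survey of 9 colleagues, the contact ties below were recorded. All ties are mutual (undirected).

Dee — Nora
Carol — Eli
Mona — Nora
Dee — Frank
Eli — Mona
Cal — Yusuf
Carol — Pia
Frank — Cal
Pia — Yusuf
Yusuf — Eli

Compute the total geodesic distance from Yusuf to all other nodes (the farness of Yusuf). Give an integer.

Distances from Yusuf: Cal:1, Carol:2, Dee:3, Eli:1, Frank:2, Mona:2, Nora:3, Pia:1.
Sum = 1 + 2 + 3 + 1 + 2 + 2 + 3 + 1 = 15.

15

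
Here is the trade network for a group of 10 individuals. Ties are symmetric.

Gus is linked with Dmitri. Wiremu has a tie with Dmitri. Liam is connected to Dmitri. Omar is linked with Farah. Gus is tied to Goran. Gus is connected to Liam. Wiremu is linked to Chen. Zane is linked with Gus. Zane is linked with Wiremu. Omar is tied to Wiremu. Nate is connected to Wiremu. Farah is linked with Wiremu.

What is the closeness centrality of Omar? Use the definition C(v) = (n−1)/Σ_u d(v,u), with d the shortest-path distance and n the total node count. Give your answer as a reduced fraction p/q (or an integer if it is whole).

9/20

Distances from Omar: Chen:2, Dmitri:2, Farah:1, Goran:4, Gus:3, Liam:3, Nate:2, Wiremu:1, Zane:2. Sum = 20.
n = 10, so closeness = 9/20.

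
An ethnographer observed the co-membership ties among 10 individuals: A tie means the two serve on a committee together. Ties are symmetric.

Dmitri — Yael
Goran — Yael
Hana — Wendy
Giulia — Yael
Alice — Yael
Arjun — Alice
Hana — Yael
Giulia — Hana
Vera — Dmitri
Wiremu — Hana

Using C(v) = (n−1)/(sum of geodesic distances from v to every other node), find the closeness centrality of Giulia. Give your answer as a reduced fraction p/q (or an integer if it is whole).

Distances from Giulia: Alice:2, Arjun:3, Dmitri:2, Goran:2, Hana:1, Vera:3, Wendy:2, Wiremu:2, Yael:1. Sum = 18.
n = 10, so closeness = 9/18 = 1/2.

1/2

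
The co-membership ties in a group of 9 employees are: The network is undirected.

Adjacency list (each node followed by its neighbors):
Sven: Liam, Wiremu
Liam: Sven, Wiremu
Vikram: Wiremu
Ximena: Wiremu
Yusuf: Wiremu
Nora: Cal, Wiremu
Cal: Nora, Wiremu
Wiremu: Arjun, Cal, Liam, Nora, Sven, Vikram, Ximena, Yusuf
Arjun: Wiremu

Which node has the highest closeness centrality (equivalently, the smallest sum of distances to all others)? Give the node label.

Farness (sum of distances to all others) for each node — Arjun:15, Cal:14, Liam:14, Nora:14, Sven:14, Vikram:15, Wiremu:8, Ximena:15, Yusuf:15.
The smallest farness is 8, for Wiremu, so Wiremu has the highest closeness.

Wiremu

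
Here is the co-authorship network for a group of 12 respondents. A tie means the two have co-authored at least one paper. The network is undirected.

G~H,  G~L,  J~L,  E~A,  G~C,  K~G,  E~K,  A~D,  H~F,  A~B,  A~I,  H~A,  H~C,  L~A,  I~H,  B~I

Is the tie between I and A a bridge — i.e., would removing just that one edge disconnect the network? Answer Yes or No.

Even without that edge, I still reaches A via I – H – A, so the network stays connected. Not a bridge.

No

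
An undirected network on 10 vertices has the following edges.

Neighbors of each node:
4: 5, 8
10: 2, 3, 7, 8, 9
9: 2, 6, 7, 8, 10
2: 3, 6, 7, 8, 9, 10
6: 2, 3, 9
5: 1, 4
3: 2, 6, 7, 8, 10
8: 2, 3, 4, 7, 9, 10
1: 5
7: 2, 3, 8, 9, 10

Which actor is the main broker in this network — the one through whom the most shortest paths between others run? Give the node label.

8

Unnormalized betweenness of each node: 1:0, 2:11/5, 3:2, 4:14, 5:8, 6:1/5, 7:1/5, 8:91/5, 9:2, 10:1/5.
8 has the largest value, 91/5, making it the main broker — the node through which the most shortest paths run.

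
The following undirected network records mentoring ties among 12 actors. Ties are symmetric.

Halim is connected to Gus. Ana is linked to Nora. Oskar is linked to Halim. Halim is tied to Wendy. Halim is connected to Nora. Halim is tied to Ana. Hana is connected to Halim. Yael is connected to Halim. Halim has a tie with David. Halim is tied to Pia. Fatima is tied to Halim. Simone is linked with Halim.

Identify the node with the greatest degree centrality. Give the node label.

Halim

Degrees — Ana:2, David:1, Fatima:1, Gus:1, Halim:11, Hana:1, Nora:2, Oskar:1, Pia:1, Simone:1, Wendy:1, Yael:1.
The maximum is 11, attained only by Halim.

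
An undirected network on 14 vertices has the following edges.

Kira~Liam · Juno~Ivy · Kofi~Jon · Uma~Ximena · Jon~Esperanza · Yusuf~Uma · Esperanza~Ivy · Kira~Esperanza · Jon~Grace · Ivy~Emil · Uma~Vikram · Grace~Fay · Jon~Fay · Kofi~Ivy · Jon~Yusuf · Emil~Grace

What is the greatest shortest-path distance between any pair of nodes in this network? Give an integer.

6

Eccentricity of each node (its greatest distance to any other): Emil:5, Esperanza:4, Fay:4, Grace:4, Ivy:5, Jon:3, Juno:6, Kira:5, Kofi:4, Liam:6, Uma:5, Vikram:6, Ximena:6, Yusuf:4.
The maximum eccentricity is 6, realized for instance by the pair Juno–Vikram via Juno – Ivy – Kofi – Jon – Yusuf – Uma – Vikram. So the diameter is 6.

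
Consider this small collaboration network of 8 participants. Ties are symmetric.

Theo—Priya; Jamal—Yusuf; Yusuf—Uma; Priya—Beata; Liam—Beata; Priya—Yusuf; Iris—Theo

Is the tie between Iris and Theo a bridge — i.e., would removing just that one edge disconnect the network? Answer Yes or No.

Without the Iris–Theo edge there is no alternate route between Iris and Theo, so the network disconnects. It is a bridge.

Yes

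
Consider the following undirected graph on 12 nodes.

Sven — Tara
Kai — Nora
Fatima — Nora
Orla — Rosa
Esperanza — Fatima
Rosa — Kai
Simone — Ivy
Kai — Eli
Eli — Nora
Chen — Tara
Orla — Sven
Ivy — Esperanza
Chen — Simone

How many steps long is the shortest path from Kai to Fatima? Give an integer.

2

One shortest route is Kai – Nora – Fatima, which uses 2 edges, and Kai and Fatima are not directly tied, so nothing shorter exists. So d(Kai,Fatima) = 2.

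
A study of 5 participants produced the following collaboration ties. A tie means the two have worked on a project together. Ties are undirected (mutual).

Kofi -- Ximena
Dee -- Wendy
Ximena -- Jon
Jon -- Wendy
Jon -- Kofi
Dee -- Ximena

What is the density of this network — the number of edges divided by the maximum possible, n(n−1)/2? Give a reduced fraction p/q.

There are 6 edges and 5 nodes, so the maximum possible is C(5,2) = 10.
Density = 6/10 = 3/5.

3/5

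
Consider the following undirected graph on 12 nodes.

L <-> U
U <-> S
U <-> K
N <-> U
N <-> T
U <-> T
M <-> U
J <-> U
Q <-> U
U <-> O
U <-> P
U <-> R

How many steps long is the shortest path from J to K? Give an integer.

2

One shortest route is J – U – K, which uses 2 edges, and J and K are not directly tied, so nothing shorter exists. So d(J,K) = 2.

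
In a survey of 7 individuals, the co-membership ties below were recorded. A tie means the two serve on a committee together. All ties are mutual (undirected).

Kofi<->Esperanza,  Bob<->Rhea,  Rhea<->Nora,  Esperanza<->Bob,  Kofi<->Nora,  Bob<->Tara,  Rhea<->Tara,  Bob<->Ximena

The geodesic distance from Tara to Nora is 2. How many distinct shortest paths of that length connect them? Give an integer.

The shortest distance is 2, and the only length-2 path is Tara–Rhea–Nora. So there is exactly 1 shortest path.

1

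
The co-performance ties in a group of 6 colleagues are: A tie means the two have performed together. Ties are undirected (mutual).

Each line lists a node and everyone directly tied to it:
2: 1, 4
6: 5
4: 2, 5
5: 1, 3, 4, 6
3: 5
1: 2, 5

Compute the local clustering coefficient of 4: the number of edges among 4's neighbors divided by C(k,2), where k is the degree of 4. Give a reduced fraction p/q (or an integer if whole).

4's neighbors: 2 and 5 (k = 2).
Possible neighbor pairs: C(2,2) = 1. Edges among them: none → e = 0.
Clustering(4) = 0/1.

0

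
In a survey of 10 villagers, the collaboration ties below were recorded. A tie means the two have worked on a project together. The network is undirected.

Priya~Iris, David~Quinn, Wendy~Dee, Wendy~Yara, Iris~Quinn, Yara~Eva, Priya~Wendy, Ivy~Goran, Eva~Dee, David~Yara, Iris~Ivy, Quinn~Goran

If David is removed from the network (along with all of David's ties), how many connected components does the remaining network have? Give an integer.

1

David's neighbors (Quinn and Yara) remain reachable from one another through other ties, so the rest of the network stays in one piece.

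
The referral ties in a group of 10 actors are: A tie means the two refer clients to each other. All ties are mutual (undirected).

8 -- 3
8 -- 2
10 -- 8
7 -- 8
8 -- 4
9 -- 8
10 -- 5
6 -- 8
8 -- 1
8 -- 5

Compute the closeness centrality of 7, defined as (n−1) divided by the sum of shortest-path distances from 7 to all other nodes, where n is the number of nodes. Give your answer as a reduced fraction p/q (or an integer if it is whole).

9/17

Distances from 7: 1:2, 2:2, 3:2, 4:2, 5:2, 6:2, 8:1, 9:2, 10:2. Sum = 17.
n = 10, so closeness = 9/17.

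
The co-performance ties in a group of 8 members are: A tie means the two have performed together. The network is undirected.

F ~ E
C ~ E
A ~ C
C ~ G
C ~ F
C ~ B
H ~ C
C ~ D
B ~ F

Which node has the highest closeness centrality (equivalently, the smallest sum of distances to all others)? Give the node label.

C

Farness (sum of distances to all others) for each node — A:13, B:12, C:7, D:13, E:12, F:11, G:13, H:13.
The smallest farness is 7, for C, so C has the highest closeness.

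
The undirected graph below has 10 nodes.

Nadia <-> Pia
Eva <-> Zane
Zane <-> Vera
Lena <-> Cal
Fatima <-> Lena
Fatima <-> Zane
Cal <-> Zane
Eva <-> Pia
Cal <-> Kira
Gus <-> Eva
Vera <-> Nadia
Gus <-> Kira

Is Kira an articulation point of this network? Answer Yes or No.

No

Even without Kira, every remaining node can still reach every other (the residual graph is connected), so Kira is not a cut vertex.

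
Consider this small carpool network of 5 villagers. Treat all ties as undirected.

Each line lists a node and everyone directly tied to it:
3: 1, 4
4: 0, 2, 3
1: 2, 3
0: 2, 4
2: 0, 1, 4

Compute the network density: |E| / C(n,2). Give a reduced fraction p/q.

3/5

There are 6 edges and 5 nodes, so the maximum possible is C(5,2) = 10.
Density = 6/10 = 3/5.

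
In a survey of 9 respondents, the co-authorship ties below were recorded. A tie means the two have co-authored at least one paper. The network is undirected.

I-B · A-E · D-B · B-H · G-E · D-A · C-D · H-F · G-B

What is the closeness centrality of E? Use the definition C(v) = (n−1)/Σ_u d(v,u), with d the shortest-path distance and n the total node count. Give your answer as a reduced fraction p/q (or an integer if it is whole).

8/19

Distances from E: A:1, B:2, C:3, D:2, F:4, G:1, H:3, I:3. Sum = 19.
n = 9, so closeness = 8/19.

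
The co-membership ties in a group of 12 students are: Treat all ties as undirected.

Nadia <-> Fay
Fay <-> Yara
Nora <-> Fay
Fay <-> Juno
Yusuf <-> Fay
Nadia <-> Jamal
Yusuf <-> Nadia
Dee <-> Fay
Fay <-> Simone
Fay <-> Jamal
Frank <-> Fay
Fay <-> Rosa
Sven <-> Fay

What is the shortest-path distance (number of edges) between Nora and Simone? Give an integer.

One shortest route is Nora – Fay – Simone, which uses 2 edges, and Nora and Simone are not directly tied, so nothing shorter exists. So d(Nora,Simone) = 2.

2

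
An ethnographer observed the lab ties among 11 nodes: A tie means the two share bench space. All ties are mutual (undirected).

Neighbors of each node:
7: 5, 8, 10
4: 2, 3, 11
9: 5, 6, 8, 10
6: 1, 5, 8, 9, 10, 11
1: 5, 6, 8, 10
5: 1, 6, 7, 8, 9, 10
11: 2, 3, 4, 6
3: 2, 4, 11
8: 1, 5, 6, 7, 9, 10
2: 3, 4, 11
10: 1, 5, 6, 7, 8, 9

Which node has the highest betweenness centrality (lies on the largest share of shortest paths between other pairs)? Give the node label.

6

Unnormalized betweenness of each node: 1:0, 2:0, 3:0, 4:0, 5:31/12, 6:97/4, 7:0, 8:31/12, 9:0, 10:31/12, 11:21.
6 has the largest value, 97/4, making it the main broker — the node through which the most shortest paths run.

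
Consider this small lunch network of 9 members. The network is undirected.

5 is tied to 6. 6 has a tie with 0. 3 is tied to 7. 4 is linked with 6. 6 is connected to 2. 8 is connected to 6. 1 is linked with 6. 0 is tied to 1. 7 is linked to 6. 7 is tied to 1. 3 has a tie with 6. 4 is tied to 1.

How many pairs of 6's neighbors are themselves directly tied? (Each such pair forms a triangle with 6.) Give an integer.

4

6's neighbors: 0, 1, 2, 3, 4, 5, 7, and 8.
Neighbor pairs that are themselves tied: 6–0–1; 6–1–4; 6–1–7; 6–3–7. Each forms one triangle with 6, for 4 in total.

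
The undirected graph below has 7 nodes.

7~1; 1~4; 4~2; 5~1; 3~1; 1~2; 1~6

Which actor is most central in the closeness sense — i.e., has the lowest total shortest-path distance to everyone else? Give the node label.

1

Farness (sum of distances to all others) for each node — 1:6, 2:10, 3:11, 4:10, 5:11, 6:11, 7:11.
The smallest farness is 6, for 1, so 1 has the highest closeness.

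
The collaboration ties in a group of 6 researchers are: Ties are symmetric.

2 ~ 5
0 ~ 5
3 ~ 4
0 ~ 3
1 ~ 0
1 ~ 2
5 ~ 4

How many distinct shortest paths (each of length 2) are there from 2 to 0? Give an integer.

The shortest distance is 2. The length-2 paths are: 2–5–0; 2–1–0.
That gives 2 distinct shortest paths.

2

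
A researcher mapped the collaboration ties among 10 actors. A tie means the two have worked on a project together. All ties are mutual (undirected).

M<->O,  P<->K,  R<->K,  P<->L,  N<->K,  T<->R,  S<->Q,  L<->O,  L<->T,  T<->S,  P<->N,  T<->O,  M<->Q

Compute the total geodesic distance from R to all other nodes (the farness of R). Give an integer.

Distances from R: K:1, L:2, M:3, N:2, O:2, P:2, Q:3, S:2, T:1.
Sum = 1 + 2 + 3 + 2 + 2 + 2 + 3 + 2 + 1 = 18.

18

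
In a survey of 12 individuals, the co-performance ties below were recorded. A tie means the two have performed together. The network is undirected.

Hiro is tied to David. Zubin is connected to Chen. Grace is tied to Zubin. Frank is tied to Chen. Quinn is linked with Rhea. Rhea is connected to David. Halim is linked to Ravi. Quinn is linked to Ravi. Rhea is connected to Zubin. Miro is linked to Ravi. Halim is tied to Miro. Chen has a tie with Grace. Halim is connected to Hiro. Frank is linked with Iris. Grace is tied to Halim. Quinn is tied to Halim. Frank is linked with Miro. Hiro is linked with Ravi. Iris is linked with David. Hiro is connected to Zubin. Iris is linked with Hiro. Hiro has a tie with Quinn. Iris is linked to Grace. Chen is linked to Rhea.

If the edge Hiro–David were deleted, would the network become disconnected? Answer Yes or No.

Even without that edge, Hiro still reaches David via Hiro – Iris – David, so the network stays connected. Not a bridge.

No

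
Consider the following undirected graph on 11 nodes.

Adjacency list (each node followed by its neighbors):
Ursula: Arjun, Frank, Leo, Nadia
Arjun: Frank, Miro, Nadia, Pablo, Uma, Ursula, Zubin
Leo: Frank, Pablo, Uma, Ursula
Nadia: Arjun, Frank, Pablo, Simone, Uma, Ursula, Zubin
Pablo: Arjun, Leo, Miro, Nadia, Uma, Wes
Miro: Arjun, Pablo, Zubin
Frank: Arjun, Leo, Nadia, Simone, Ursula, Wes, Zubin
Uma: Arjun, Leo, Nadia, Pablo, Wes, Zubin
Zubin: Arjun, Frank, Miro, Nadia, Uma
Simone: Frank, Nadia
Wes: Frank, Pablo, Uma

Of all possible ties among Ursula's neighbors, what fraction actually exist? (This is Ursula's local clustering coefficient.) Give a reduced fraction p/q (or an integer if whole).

2/3

Ursula's neighbors: Arjun, Frank, Leo, and Nadia (k = 4).
Possible neighbor pairs: C(4,2) = 6. Edges among them: Arjun–Frank, Arjun–Nadia, Frank–Leo, Frank–Nadia → e = 4.
Clustering(Ursula) = 4/6 = 2/3.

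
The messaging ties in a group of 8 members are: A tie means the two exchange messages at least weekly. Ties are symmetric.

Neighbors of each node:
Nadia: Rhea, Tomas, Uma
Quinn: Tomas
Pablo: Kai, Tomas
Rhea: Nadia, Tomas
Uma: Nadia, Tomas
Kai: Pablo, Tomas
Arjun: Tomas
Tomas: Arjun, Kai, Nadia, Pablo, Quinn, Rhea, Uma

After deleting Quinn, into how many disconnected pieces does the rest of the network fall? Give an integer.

Quinn's neighbors (Tomas) remain reachable from one another through other ties, so the rest of the network stays in one piece.

1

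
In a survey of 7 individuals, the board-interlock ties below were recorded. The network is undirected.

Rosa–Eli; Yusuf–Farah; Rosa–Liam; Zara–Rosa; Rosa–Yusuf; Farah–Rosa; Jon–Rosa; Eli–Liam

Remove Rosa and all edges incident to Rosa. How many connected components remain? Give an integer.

Without Rosa, the remaining ties split the others into: {Farah, Yusuf}; {Eli, Liam}; {Zara}; {Jon}.
That's 4 separate components.

4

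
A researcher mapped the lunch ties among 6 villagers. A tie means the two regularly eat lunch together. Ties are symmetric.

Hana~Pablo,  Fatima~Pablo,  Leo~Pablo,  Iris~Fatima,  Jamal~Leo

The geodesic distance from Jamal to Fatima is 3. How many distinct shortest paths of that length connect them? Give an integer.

The shortest distance is 3, and the only length-3 path is Jamal–Leo–Pablo–Fatima. So there is exactly 1 shortest path.

1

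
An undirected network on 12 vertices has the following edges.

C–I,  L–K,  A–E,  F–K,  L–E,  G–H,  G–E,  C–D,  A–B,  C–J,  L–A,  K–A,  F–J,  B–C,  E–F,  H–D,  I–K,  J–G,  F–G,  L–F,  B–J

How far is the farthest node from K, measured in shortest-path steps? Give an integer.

3

Distances from K: A:1, B:2, C:2, D:3, E:2, F:1, G:2, H:3, I:1, J:2, L:1.
The largest is 3 (to D and H), so the eccentricity of K is 3.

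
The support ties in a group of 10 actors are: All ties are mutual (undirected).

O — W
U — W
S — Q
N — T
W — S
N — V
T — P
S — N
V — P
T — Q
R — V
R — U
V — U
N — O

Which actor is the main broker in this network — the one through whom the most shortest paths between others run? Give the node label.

N

Unnormalized betweenness of each node: N:32/3, O:5/6, P:25/12, Q:7/6, R:0, S:31/6, T:14/3, U:17/4, V:121/12, W:61/12.
N has the largest value, 32/3, making it the main broker — the node through which the most shortest paths run.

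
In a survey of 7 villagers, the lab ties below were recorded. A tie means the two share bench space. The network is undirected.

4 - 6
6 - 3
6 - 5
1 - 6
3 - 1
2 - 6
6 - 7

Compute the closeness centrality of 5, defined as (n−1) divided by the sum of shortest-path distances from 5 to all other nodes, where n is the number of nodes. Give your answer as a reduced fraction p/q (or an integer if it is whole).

Distances from 5: 1:2, 2:2, 3:2, 4:2, 6:1, 7:2. Sum = 11.
n = 7, so closeness = 6/11.

6/11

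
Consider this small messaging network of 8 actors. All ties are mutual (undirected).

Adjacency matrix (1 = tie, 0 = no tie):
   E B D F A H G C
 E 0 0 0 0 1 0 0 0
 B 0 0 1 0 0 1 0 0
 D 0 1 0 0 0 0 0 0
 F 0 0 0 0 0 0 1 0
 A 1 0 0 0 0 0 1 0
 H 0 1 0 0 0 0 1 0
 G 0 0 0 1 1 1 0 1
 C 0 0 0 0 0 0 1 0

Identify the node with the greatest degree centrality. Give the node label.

Degrees — A:2, B:2, C:1, D:1, E:1, F:1, G:4, H:2.
The maximum is 4, attained only by G.

G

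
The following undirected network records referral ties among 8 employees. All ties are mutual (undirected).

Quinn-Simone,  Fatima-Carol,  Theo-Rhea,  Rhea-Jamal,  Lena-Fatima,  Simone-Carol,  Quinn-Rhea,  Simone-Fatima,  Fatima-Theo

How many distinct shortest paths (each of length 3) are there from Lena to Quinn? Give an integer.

The shortest distance is 3, and the only length-3 path is Lena–Fatima–Simone–Quinn. So there is exactly 1 shortest path.

1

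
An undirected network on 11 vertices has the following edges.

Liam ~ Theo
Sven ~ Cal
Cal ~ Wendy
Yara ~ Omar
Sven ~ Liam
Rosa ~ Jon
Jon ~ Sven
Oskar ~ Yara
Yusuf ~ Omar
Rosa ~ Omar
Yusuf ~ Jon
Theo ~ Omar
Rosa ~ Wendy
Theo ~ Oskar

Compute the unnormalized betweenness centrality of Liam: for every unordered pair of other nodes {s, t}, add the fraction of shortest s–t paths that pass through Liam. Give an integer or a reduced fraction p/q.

161/30

Pairs whose geodesics pass through Liam — Sven–Omar: 1/3; Sven–Yara: 2/4; Sven–Oskar: 1; Sven–Theo: 1; Cal–Oskar: 1; Cal–Theo: 1; Jon–Oskar: 1/5; Jon–Theo: 1/3.
All other pairs contribute 0.
Summing the contributions gives betweenness(Liam) = 161/30.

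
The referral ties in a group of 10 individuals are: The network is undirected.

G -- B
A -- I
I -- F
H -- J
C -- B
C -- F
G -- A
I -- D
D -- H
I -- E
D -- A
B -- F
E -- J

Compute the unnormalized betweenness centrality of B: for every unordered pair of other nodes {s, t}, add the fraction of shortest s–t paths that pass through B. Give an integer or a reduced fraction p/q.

Pairs whose geodesics pass through B — F–G: 1; C–G: 1; C–A: 1/2.
All other pairs contribute 0.
Summing the contributions gives betweenness(B) = 5/2.

5/2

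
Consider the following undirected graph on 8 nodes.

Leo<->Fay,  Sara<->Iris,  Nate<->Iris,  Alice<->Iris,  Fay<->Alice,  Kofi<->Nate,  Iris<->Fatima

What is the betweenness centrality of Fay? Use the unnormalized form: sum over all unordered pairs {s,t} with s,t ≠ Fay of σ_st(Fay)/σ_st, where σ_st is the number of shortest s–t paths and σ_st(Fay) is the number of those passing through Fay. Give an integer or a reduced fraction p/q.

Pairs whose geodesics pass through Fay — Sara–Leo: 1; Alice–Leo: 1; Kofi–Leo: 1; Nate–Leo: 1; Fatima–Leo: 1; Leo–Iris: 1.
All other pairs contribute 0.
Summing the contributions gives betweenness(Fay) = 6.

6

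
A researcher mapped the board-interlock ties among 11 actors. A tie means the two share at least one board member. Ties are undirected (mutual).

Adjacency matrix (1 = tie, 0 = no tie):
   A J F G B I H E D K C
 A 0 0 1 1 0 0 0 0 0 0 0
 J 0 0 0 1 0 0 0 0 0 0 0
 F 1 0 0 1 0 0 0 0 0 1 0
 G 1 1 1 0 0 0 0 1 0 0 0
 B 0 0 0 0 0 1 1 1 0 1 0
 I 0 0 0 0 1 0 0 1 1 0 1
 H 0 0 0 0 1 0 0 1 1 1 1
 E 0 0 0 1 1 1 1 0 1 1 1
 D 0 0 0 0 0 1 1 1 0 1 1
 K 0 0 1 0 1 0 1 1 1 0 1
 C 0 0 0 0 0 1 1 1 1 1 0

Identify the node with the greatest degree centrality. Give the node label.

Degrees — A:2, B:4, C:5, D:5, E:7, F:3, G:4, H:5, I:4, J:1, K:6.
The maximum is 7, attained only by E.

E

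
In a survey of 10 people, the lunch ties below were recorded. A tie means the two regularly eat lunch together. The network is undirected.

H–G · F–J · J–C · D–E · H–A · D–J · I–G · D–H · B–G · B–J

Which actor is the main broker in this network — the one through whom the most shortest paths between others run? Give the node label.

J

Unnormalized betweenness of each node: A:0, B:6, C:0, D:14, E:0, F:0, G:10, H:12, I:0, J:17.
J has the largest value, 17, making it the main broker — the node through which the most shortest paths run.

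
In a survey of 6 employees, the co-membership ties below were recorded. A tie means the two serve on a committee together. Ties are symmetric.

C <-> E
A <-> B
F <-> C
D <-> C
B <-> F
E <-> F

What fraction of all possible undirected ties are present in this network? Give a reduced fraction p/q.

There are 6 edges and 6 nodes, so the maximum possible is C(6,2) = 15.
Density = 6/15 = 2/5.

2/5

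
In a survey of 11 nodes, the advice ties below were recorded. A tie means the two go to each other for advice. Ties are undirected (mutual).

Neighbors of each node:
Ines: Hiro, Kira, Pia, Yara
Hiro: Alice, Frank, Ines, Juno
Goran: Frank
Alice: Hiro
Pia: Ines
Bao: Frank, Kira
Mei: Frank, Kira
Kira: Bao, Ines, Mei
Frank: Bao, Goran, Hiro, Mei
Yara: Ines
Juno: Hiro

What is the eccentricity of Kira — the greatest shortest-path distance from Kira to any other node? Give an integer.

Distances from Kira: Alice:3, Bao:1, Frank:2, Goran:3, Hiro:2, Ines:1, Juno:3, Mei:1, Pia:2, Yara:2.
The largest is 3 (to Goran, Alice, and Juno), so the eccentricity of Kira is 3.

3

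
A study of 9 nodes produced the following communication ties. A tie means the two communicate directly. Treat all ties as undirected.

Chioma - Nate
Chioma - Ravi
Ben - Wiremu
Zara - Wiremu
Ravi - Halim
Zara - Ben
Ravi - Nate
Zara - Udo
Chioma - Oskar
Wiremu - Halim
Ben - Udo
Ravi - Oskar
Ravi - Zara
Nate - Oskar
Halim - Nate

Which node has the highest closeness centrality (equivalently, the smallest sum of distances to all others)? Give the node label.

Farness (sum of distances to all others) for each node — Ben:16, Chioma:16, Halim:14, Nate:14, Oskar:16, Ravi:11, Udo:18, Wiremu:15, Zara:12.
The smallest farness is 11, for Ravi, so Ravi has the highest closeness.

Ravi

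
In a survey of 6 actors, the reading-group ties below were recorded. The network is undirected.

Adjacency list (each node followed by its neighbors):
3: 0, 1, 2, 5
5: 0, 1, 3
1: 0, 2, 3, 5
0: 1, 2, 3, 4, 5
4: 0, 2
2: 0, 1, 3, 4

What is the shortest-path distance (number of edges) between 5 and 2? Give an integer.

2

One shortest route is 5 – 3 – 2, which uses 2 edges, and 5 and 2 are not directly tied, so nothing shorter exists. So d(5,2) = 2.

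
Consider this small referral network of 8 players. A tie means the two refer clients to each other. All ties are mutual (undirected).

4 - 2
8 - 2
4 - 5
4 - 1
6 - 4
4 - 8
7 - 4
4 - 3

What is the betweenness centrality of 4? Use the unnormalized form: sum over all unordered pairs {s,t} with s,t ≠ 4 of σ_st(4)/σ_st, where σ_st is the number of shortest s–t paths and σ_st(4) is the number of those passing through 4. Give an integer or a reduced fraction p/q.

20

Pairs whose geodesics pass through 4 — 5–6: 1; 5–1: 1; 5–2: 1; 5–7: 1; 5–3: 1; 5–8: 1; 6–1: 1; 6–2: 1; 6–7: 1; 6–3: 1; 6–8: 1; 1–2: 1; 1–7: 1; 1–3: 1 … (+6 more pairs).
All other pairs contribute 0.
Summing the contributions gives betweenness(4) = 20.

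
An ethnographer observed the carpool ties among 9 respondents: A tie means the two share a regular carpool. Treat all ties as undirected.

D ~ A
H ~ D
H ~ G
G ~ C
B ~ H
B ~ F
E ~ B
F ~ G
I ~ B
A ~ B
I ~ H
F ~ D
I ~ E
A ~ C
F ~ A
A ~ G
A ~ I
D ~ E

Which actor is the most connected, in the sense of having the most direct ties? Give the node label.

A

Degrees — A:6, B:5, C:2, D:4, E:3, F:4, G:4, H:4, I:4.
The maximum is 6, attained only by A.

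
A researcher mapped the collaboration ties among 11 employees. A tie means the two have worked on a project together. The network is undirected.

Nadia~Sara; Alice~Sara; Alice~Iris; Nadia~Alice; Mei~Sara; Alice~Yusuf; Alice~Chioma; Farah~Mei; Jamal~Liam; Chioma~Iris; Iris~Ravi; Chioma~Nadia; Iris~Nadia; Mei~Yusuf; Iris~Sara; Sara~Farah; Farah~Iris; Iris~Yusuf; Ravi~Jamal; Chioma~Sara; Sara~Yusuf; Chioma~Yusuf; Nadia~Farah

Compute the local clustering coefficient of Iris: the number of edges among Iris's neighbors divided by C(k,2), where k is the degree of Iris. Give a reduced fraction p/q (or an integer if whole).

11/21

Iris's neighbors: Alice, Chioma, Farah, Nadia, Ravi, Sara, and Yusuf (k = 7).
Possible neighbor pairs: C(7,2) = 21. Edges among them: Alice–Chioma, Alice–Nadia, Alice–Sara, Alice–Yusuf, Chioma–Nadia, Chioma–Sara, Chioma–Yusuf, Farah–Nadia, Farah–Sara, Nadia–Sara, Sara–Yusuf → e = 11.
Clustering(Iris) = 11/21.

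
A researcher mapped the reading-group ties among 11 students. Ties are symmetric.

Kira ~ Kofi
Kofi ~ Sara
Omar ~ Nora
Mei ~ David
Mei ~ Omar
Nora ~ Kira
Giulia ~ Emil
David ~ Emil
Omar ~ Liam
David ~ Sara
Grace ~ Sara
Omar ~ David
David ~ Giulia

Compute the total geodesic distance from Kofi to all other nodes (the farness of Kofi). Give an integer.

Distances from Kofi: David:2, Emil:3, Giulia:3, Grace:2, Kira:1, Liam:4, Mei:3, Nora:2, Omar:3, Sara:1.
Sum = 2 + 3 + 3 + 2 + 1 + 4 + 3 + 2 + 3 + 1 = 24.

24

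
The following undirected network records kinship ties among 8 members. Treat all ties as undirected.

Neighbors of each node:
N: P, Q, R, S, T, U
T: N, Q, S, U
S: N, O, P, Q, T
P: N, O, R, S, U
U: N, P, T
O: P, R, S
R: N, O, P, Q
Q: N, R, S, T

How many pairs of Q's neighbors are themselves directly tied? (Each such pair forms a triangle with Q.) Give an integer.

Q's neighbors: N, R, S, and T.
Neighbor pairs that are themselves tied: Q–N–R; Q–N–S; Q–N–T; Q–S–T. Each forms one triangle with Q, for 4 in total.

4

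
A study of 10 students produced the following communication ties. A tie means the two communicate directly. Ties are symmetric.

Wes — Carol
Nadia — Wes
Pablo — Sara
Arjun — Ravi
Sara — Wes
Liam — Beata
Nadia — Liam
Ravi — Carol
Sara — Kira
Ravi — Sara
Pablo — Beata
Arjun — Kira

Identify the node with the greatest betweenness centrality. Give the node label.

Unnormalized betweenness of each node: Arjun:5/6, Beata:97/30, Carol:11/5, Kira:77/30, Liam:7/3, Nadia:51/10, Pablo:69/10, Ravi:193/30, Sara:529/30, Wes:323/30.
Sara has the largest value, 529/30, making it the main broker — the node through which the most shortest paths run.

Sara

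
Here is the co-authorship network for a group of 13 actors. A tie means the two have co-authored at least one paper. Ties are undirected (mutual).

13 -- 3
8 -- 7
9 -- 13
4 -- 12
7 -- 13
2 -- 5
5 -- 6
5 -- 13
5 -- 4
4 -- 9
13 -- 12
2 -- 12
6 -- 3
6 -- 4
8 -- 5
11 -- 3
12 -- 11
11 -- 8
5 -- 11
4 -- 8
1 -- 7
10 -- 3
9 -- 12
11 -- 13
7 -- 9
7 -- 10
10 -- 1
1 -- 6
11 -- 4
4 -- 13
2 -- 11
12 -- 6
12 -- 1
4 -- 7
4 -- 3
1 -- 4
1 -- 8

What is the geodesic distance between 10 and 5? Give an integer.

One shortest route is 10 – 1 – 6 – 5, which uses 3 edges, and at distance 2 from 10 we only reach {4, 6, 8, 9, 11, 12, 13}, which does not include 5. So d(10,5) = 3.

3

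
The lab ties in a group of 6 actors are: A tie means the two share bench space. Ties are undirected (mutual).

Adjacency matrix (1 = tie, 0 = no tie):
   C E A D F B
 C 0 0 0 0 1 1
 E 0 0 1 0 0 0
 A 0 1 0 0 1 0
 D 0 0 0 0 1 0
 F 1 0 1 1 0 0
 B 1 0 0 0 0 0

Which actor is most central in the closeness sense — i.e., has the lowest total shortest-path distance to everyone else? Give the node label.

F

Farness (sum of distances to all others) for each node — A:9, B:13, C:9, D:11, E:13, F:7.
The smallest farness is 7, for F, so F has the highest closeness.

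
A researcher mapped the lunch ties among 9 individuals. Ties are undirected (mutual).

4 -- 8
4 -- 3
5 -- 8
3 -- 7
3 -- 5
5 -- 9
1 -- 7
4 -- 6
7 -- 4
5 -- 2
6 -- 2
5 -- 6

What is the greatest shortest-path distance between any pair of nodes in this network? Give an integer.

4

Eccentricity of each node (its greatest distance to any other): 1:4, 2:4, 3:2, 4:3, 5:3, 6:3, 7:3, 8:3, 9:4.
The maximum eccentricity is 4, realized for instance by the pair 2–1 via 2 – 6 – 4 – 7 – 1. So the diameter is 4.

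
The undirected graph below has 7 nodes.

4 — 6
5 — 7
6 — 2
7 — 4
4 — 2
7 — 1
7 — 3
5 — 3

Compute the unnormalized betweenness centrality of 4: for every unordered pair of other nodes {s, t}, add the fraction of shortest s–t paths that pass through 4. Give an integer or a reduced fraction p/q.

8

Pairs whose geodesics pass through 4 — 3–2: 1; 3–6: 1; 5–2: 1; 5–6: 1; 7–2: 1; 7–6: 1; 1–2: 1; 1–6: 1.
All other pairs contribute 0.
Summing the contributions gives betweenness(4) = 8.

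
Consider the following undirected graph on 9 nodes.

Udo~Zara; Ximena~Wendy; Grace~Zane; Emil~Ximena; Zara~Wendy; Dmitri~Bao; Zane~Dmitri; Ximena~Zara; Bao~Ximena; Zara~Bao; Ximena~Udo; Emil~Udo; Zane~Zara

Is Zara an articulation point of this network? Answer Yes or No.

Even without Zara, every remaining node can still reach every other (the residual graph is connected), so Zara is not a cut vertex.

No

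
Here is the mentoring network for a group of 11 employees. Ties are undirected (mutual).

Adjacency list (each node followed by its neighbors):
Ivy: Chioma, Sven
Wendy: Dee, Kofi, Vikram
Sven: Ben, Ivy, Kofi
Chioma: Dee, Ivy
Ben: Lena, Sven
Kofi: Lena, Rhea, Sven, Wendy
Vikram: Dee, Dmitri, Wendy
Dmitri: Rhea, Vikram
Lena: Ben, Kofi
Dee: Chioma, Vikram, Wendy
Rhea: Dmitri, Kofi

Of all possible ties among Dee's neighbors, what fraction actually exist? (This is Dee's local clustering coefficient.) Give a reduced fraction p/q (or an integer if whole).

Dee's neighbors: Chioma, Vikram, and Wendy (k = 3).
Possible neighbor pairs: C(3,2) = 3. Edges among them: Vikram–Wendy → e = 1.
Clustering(Dee) = 1/3.

1/3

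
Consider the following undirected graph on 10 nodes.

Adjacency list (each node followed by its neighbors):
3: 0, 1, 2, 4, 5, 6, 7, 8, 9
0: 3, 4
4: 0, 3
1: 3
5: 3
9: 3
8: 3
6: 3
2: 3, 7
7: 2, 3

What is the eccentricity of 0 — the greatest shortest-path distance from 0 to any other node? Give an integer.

Distances from 0: 1:2, 2:2, 3:1, 4:1, 5:2, 6:2, 7:2, 8:2, 9:2.
The largest is 2 (to 6, 1, 8, 2, 7, 9, and 5), so the eccentricity of 0 is 2.

2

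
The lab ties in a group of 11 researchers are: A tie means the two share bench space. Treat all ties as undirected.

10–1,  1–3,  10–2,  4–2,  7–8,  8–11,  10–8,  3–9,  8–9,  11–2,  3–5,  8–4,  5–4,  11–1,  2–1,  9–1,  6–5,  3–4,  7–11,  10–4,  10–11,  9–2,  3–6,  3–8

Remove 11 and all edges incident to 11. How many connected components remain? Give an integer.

1

11's neighbors (1, 2, 7, 8, and 10) remain reachable from one another through other ties, so the rest of the network stays in one piece.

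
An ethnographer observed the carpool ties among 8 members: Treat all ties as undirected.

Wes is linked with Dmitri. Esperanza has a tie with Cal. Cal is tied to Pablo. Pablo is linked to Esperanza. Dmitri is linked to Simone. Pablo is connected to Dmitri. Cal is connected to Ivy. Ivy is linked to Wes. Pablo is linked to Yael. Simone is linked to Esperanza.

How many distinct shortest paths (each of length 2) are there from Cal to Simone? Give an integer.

The shortest distance is 2, and the only length-2 path is Cal–Esperanza–Simone. So there is exactly 1 shortest path.

1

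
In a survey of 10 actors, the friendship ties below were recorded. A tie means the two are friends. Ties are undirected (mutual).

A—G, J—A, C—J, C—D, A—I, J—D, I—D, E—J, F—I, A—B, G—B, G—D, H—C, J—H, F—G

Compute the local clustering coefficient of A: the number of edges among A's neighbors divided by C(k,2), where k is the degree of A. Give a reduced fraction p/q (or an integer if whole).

A's neighbors: B, G, I, and J (k = 4).
Possible neighbor pairs: C(4,2) = 6. Edges among them: B–G → e = 1.
Clustering(A) = 1/6.

1/6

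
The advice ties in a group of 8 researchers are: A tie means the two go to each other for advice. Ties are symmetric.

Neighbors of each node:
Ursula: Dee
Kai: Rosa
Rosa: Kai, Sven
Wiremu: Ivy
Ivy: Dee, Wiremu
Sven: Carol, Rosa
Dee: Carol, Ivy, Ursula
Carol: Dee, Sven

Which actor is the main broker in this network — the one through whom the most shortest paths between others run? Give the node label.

Unnormalized betweenness of each node: Carol:12, Dee:14, Ivy:6, Kai:0, Rosa:6, Sven:10, Ursula:0, Wiremu:0.
Dee has the largest value, 14, making it the main broker — the node through which the most shortest paths run.

Dee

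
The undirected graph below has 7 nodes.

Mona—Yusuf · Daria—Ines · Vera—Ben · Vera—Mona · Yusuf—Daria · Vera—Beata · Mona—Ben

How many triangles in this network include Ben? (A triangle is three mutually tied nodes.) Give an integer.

1

Ben's neighbors: Mona and Vera.
Neighbor pairs that are themselves tied: Ben–Mona–Vera. Each forms one triangle with Ben, for 1 in total.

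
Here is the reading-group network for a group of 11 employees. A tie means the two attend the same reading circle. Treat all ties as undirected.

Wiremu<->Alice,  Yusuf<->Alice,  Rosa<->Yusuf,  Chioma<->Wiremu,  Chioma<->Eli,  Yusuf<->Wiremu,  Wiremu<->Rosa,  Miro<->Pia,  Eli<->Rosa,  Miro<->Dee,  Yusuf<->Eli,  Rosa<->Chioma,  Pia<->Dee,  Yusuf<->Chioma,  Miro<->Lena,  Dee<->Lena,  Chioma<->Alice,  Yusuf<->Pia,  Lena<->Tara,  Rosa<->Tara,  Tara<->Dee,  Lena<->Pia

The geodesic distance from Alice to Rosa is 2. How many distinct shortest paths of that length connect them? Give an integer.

The shortest distance is 2. The length-2 paths are: Alice–Wiremu–Rosa; Alice–Yusuf–Rosa; Alice–Chioma–Rosa.
That gives 3 distinct shortest paths.

3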